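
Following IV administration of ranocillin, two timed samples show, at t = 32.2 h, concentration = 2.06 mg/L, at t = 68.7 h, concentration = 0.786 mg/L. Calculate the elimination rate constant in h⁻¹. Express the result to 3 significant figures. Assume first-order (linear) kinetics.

k = ln(C₁/C₂) / (t₂ − t₁) = ln(2.06/0.786) / (68.7 − 32.2)
  = 0.9635 / 36.50 = 0.02640 h⁻¹

0.0264 h⁻¹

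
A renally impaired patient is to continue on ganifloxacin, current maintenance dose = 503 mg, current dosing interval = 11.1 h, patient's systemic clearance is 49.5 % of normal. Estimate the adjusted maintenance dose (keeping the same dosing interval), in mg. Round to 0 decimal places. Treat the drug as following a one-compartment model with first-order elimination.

249 mg

To keep the same average steady-state level, dosing rate must scale with clearance.
CL ratio = 49.5 / 100 = 0.4950
New dose (same interval) = 503 × 0.4950 = 249.0 mg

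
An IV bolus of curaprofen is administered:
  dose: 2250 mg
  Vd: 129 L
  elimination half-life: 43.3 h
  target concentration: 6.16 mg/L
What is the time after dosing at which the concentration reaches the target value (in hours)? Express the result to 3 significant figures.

65.0 h

C₀ = Dose / Vd = 2250 / 129 = 17.44 mg/L
k = ln2 / t½ = 0.693147 / 43.3 = 0.01601 h⁻¹
t = ln(C₀ / C) / k = ln(17.44 / 6.16) / 0.01601
  = ln(2.831) / 0.01601 = 1.041 / 0.01601 = 65.02 h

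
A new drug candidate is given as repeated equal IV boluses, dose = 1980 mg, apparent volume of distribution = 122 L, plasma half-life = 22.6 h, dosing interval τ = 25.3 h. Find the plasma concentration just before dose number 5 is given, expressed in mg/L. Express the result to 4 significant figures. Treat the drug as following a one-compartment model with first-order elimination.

C₀ per dose = Dose / Vd = 1980 / 122 = 16.23 mg/L
k = ln2 / t½ = 0.693147 / 22.6 = 0.03067 h⁻¹
Fraction remaining after one interval: r = e^(−kτ) = e^(−0.03067 × 25.3) = 0.4603
Before dose 5, 4 doses have been given (aged 1τ, 2τ, 3τ, 4τ).
C_trough = C₀ × (r + r² + … + r^4) = C₀ × r(1−r^4)/(1−r)
        = 16.23 × 0.4603 × (1 − 0.04489) / (1 − 0.4603) = 13.22 mg/L

13.22 mg/L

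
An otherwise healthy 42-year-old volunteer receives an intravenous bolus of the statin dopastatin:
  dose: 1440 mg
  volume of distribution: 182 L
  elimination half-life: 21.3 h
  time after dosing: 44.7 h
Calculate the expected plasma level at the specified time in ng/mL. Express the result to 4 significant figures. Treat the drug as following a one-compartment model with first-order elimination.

C₀ = Dose / Vd = 1440 / 182 = 7.912 mg/L
k = ln2 / t½ = 0.693147 / 21.3 = 0.03254 h⁻¹
C = C₀ · e^(−k·t) = 7.912 × e^(−0.03254 × 44.7)
  = 7.912 × 0.2335 = 1.847 mg/L
Convert: 1.847 mg/L × 1000 = 1847 ng/mL

1847 ng/mL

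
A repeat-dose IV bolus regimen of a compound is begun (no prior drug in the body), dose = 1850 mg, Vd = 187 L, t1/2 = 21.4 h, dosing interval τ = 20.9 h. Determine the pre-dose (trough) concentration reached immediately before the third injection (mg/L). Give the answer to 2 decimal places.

7.58 mg/L

C₀ per dose = Dose / Vd = 1850 / 187 = 9.893 mg/L
k = ln2 / t½ = 0.693147 / 21.4 = 0.03239 h⁻¹
Fraction remaining after one interval: r = e^(−kτ) = e^(−0.03239 × 20.9) = 0.5082
Before dose 3, 2 doses have been given (aged 1τ, 2τ).
C_trough = C₀ × (r + r²) = 9.893 × (0.5082 + 0.2583) = 7.583 mg/L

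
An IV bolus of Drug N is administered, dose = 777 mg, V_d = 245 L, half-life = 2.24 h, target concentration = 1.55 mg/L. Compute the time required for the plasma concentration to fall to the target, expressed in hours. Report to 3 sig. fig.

C₀ = Dose / Vd = 777.0 / 245 = 3.171 mg/L
k = ln2 / t½ = 0.693147 / 2.24 = 0.3094 h⁻¹
t = ln(C₀ / C) / k = ln(3.171 / 1.55) / 0.3094
  = ln(2.046) / 0.3094 = 0.7159 / 0.3094 = 2.314 h

2.31 h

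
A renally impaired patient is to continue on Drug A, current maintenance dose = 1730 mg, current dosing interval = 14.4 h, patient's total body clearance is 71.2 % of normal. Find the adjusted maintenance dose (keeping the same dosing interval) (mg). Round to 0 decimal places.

To keep the same average steady-state level, dosing rate must scale with clearance.
CL ratio = 71.2 / 100 = 0.7120
New dose (same interval) = 1730 × 0.7120 = 1232 mg

1232 mg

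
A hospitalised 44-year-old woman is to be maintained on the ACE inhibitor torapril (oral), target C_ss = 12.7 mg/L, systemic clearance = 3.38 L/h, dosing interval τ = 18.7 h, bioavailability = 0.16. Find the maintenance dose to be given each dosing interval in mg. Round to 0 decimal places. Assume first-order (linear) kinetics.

5017 mg

At steady state, F × (Dose/τ) = Css × CL.
Dose = Css × CL × τ / F = 12.7 × 3.380 × 18.7 / 0.16 = 5017 mg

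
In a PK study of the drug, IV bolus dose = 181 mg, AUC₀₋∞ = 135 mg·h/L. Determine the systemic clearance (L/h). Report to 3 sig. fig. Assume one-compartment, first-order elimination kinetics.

CL = Dose / AUC = 181 / 135 = 1.341 L/h

1.34 L/h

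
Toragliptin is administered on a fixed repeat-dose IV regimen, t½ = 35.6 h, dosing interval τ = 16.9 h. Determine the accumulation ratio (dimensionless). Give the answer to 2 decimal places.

3.57

k = ln2 / t½ = 0.693147 / 35.6 = 0.01947 h⁻¹
e^(−kτ) = e^(−0.01947 × 16.9) = 0.7196
Accumulation ratio R = 1 / (1 − e^(−kτ)) = 1 / (1 − 0.7196) = 3.566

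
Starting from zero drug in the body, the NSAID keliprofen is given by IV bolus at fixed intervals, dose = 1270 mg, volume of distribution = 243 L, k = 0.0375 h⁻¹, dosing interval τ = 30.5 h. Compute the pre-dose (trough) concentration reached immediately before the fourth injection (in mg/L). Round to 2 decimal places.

2.36 mg/L

C₀ per dose = Dose / Vd = 1270 / 243 = 5.226 mg/L
Fraction remaining after one interval: r = e^(−kτ) = e^(−0.03750 × 30.5) = 0.3186
Before dose 4, 3 doses have been given (aged 1τ, 2τ, 3τ).
C_trough = C₀ × (r + r² + … + r^3) = C₀ × r(1−r^3)/(1−r)
        = 5.226 × 0.3186 × (1 − 0.03234) / (1 − 0.3186) = 2.364 mg/L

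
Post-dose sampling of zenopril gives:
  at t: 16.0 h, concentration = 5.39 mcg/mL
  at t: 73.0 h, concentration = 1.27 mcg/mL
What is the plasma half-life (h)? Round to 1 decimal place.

k = ln(C₁/C₂) / (t₂ − t₁) = ln(5.39/1.27) / (73.0 − 16.0)
  = 1.446 / 57.00 = 0.02537 h⁻¹
t½ = ln2 / k = 0.693147 / 0.02537 = 27.32 h

27.3 h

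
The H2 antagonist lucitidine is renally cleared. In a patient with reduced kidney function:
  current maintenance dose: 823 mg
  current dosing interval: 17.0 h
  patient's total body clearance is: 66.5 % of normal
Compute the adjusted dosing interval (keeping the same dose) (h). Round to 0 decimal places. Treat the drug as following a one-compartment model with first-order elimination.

26 h

To keep the same average steady-state level, dosing rate must scale with clearance.
CL ratio = 66.5 / 100 = 0.6650
New interval (same dose) = 17.0 / 0.6650 = 25.56 h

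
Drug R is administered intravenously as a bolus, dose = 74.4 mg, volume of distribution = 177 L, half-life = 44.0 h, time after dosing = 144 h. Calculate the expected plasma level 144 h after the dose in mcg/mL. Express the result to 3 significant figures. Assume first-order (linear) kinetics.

C₀ = Dose / Vd = 74.40 / 177 = 0.4203 mg/L
k = ln2 / t½ = 0.693147 / 44.0 = 0.01575 h⁻¹
C = C₀ · e^(−k·t) = 0.4203 × e^(−0.01575 × 144)
  = 0.4203 × 0.1035 = 0.04350 mg/L
(0.04350 mg/L = 0.04350 mcg/mL)

0.0435 mcg/mL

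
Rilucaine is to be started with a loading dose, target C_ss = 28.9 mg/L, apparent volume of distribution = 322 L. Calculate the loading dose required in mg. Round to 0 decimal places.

LD = Css × Vd = 28.9 × 322 = 9306 mg

9306 mg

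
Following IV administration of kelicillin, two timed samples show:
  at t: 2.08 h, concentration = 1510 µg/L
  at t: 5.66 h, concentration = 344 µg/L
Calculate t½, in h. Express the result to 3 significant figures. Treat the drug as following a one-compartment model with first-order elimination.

k = ln(C₁/C₂) / (t₂ − t₁) = ln(1510/344) / (5.66 − 2.08)
  = 1.479 / 3.580 = 0.4131 h⁻¹
t½ = ln2 / k = 0.693147 / 0.4131 = 1.678 h

1.68 h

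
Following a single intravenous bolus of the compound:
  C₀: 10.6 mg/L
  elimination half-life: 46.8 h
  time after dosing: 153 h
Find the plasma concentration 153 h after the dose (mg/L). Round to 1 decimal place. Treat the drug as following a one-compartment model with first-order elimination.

1.1 mg/L

k = ln2 / t½ = 0.693147 / 46.8 = 0.01481 h⁻¹
C = C₀ · e^(−k·t) = 10.60 × e^(−0.01481 × 153)
  = 10.60 × 0.1037 = 1.099 mg/L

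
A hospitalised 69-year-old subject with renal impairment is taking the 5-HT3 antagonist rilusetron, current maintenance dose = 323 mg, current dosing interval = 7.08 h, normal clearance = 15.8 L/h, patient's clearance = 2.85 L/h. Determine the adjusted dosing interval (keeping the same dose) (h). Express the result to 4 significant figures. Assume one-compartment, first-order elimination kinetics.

39.25 h

To keep the same average steady-state level, dosing rate must scale with clearance.
CL ratio = 2.85 / 15.8 = 0.1804
New interval (same dose) = 7.08 / 0.1804 = 39.25 h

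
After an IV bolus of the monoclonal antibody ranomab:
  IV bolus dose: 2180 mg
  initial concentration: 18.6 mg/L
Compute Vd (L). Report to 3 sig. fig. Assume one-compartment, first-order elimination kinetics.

117 L

Vd = Dose / C₀ = 2180 / 18.6 = 117.2 L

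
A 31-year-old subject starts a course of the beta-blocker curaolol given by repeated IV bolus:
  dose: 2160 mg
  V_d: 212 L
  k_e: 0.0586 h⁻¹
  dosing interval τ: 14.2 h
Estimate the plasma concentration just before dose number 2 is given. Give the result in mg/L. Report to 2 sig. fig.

C₀ per dose = Dose / Vd = 2160 / 212 = 10.19 mg/L
Fraction remaining after one interval: r = e^(−kτ) = e^(−0.05860 × 14.2) = 0.4351
Before dose 2, 1 dose has been given (aged 1τ).
C_trough = C₀ × r = 10.19 × 0.4351 = 4.434 mg/L

4.4 mg/L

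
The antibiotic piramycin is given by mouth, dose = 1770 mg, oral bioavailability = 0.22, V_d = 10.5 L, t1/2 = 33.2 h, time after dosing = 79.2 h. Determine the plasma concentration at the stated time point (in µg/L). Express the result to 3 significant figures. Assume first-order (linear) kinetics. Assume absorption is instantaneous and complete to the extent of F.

7100 µg/L

Amount reaching circulation = F × Dose = 0.22 × 1770 = 389.4 mg
C₀ = F·Dose / Vd = 389.4 / 10.5 = 37.09 mg/L
k = ln2 / t½ = 0.693147 / 33.2 = 0.02088 h⁻¹
C = C₀ · e^(−k·t) = 37.09 × e^(−0.02088 × 79.2)
  = 37.09 × 0.1913 = 7.095 mg/L
Convert: 7.095 mg/L × 1000 = 7095 µg/L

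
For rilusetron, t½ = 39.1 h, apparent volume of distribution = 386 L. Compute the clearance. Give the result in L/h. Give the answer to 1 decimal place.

6.8 L/h

k = ln2 / t½ = 0.693147 / 39.1 = 0.01773 h⁻¹
CL = k × Vd = 0.01773 × 386 = 6.844 L/h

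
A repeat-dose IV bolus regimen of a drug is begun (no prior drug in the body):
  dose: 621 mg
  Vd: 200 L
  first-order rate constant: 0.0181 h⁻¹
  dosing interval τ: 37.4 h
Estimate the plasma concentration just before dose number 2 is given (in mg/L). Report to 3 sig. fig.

C₀ per dose = Dose / Vd = 621 / 200 = 3.105 mg/L
Fraction remaining after one interval: r = e^(−kτ) = e^(−0.01810 × 37.4) = 0.5082
Before dose 2, 1 dose has been given (aged 1τ).
C_trough = C₀ × r = 3.105 × 0.5082 = 1.578 mg/L

1.58 mg/L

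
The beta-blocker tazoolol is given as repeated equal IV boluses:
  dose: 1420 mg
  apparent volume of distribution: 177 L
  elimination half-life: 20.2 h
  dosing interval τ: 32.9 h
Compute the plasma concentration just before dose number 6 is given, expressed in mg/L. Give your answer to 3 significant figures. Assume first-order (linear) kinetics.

3.82 mg/L

C₀ per dose = Dose / Vd = 1420 / 177 = 8.023 mg/L
k = ln2 / t½ = 0.693147 / 20.2 = 0.03431 h⁻¹
Fraction remaining after one interval: r = e^(−kτ) = e^(−0.03431 × 32.9) = 0.3234
Before dose 6, 5 doses have been given (aged 1τ, 2τ, 3τ, 4τ, 5τ).
C_trough = C₀ × (r + r² + … + r^5) = C₀ × r(1−r^5)/(1−r)
        = 8.023 × 0.3234 × (1 − 0.003538) / (1 − 0.3234) = 3.821 mg/L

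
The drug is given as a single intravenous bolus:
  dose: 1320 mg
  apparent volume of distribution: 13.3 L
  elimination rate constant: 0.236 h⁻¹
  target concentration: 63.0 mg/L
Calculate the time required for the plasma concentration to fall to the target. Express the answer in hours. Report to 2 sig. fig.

C₀ = Dose / Vd = 1320 / 13.3 = 99.25 mg/L
t = ln(C₀ / C) / k = ln(99.25 / 63.0) / 0.2360
  = ln(1.575) / 0.2360 = 0.4543 / 0.2360 = 1.925 h

1.9 h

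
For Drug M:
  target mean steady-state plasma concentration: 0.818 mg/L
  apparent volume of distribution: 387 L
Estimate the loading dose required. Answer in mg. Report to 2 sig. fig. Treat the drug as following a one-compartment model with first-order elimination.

320 mg

LD = Css × Vd = 0.818 × 387 = 316.6 mg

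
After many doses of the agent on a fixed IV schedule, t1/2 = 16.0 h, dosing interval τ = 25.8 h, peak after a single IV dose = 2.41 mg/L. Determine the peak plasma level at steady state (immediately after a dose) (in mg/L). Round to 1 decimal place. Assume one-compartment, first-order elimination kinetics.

k = ln2 / t½ = 0.693147 / 16.0 = 0.04332 h⁻¹
e^(−kτ) = e^(−0.04332 × 25.8) = 0.3270
Accumulation ratio R = 1 / (1 − e^(−kτ)) = 1 / (1 − 0.3270) = 1.486
Steady-state peak = C₀ × R = 2.41 × 1.486 = 3.581 mg/L

3.6 mg/L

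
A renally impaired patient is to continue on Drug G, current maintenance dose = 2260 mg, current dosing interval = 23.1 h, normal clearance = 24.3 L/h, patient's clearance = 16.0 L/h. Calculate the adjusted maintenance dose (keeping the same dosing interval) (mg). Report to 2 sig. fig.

To keep the same average steady-state level, dosing rate must scale with clearance.
CL ratio = 16.0 / 24.3 = 0.6584
New dose (same interval) = 2260 × 0.6584 = 1488 mg

1500 mg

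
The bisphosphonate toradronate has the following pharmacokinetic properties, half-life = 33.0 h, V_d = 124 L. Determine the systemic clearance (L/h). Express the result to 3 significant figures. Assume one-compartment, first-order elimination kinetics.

2.60 L/h

k = ln2 / t½ = 0.693147 / 33.0 = 0.02100 h⁻¹
CL = k × Vd = 0.02100 × 124 = 2.604 L/h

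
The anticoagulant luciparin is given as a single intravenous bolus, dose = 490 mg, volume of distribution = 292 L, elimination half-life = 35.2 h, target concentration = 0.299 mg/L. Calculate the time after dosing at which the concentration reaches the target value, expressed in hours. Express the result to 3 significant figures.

87.6 h

C₀ = Dose / Vd = 490.0 / 292 = 1.678 mg/L
k = ln2 / t½ = 0.693147 / 35.2 = 0.01969 h⁻¹
t = ln(C₀ / C) / k = ln(1.678 / 0.299) / 0.01969
  = ln(5.612) / 0.01969 = 1.725 / 0.01969 = 87.61 h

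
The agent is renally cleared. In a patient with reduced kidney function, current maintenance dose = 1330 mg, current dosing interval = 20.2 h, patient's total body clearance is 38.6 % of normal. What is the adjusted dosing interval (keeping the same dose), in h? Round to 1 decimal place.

52.3 h

To keep the same average steady-state level, dosing rate must scale with clearance.
CL ratio = 38.6 / 100 = 0.3860
New interval (same dose) = 20.2 / 0.3860 = 52.33 h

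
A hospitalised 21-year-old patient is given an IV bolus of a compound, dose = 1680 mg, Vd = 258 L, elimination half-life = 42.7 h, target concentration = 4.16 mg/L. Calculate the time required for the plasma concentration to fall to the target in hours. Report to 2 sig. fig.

C₀ = Dose / Vd = 1680 / 258 = 6.512 mg/L
k = ln2 / t½ = 0.693147 / 42.7 = 0.01623 h⁻¹
t = ln(C₀ / C) / k = ln(6.512 / 4.16) / 0.01623
  = ln(1.565) / 0.01623 = 0.4479 / 0.01623 = 27.60 h

28 h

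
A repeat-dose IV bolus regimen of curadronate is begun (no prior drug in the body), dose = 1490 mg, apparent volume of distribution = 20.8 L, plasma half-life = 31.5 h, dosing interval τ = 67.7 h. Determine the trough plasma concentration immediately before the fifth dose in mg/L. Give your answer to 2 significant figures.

C₀ per dose = Dose / Vd = 1490 / 20.8 = 71.63 mg/L
k = ln2 / t½ = 0.693147 / 31.5 = 0.02200 h⁻¹
Fraction remaining after one interval: r = e^(−kτ) = e^(−0.02200 × 67.7) = 0.2255
Before dose 5, 4 doses have been given (aged 1τ, 2τ, 3τ, 4τ).
C_trough = C₀ × (r + r² + … + r^4) = C₀ × r(1−r^4)/(1−r)
        = 71.63 × 0.2255 × (1 − 0.002586) / (1 − 0.2255) = 20.80 mg/L

21 mg/L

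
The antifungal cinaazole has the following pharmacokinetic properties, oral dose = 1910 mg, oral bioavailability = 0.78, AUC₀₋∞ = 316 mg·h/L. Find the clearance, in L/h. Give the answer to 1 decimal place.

4.7 L/h

CL = F·Dose / AUC = 0.78 × 1910 / 316 = 4.715 L/h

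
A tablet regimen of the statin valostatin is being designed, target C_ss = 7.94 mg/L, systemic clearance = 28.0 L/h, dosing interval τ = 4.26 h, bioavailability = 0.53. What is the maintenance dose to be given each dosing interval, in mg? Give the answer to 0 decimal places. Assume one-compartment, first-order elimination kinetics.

1787 mg

At steady state, F × (Dose/τ) = Css × CL.
Dose = Css × CL × τ / F = 7.94 × 28.00 × 4.26 / 0.53 = 1787 mg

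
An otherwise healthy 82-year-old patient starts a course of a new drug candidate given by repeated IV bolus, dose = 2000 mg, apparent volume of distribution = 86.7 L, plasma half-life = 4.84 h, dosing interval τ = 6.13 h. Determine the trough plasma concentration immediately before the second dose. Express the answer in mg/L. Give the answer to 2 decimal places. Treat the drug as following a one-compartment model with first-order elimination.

C₀ per dose = Dose / Vd = 2000 / 86.7 = 23.07 mg/L
k = ln2 / t½ = 0.693147 / 4.84 = 0.1432 h⁻¹
Fraction remaining after one interval: r = e^(−kτ) = e^(−0.1432 × 6.13) = 0.4157
Before dose 2, 1 dose has been given (aged 1τ).
C_trough = C₀ × r = 23.07 × 0.4157 = 9.590 mg/L

9.59 mg/L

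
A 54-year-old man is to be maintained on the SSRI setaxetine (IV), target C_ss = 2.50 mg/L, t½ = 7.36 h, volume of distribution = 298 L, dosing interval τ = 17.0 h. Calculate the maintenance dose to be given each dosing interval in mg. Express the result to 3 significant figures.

1190 mg

k = ln2 / t½ = 0.693147 / 7.36 = 0.09418 h⁻¹
CL = k × Vd = 0.09418 × 298 = 28.07 L/h
At steady state, Dose/τ = Css × CL.
Dose = Css × CL × τ = 2.50 × 28.07 × 17.0 = 1193 mg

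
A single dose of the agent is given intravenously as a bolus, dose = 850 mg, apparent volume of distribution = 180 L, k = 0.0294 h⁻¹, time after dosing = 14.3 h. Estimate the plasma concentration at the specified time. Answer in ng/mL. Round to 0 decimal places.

3101 ng/mL

C₀ = Dose / Vd = 850.0 / 180 = 4.722 mg/L
C = C₀ · e^(−k·t) = 4.722 × e^(−0.02940 × 14.3)
  = 4.722 × 0.6568 = 3.101 mg/L
Convert: 3.101 mg/L × 1000 = 3101 ng/mL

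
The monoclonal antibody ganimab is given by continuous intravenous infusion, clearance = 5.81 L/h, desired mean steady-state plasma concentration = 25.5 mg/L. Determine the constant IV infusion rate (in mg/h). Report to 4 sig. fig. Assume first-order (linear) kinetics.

At steady state, infusion rate R₀ = Css × CL = 25.5 × 5.810 = 148.2 mg/h

148.2 mg/h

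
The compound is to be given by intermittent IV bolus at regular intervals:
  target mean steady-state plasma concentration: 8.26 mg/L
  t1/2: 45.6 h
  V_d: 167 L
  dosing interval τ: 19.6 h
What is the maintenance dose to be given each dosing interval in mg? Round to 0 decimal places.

k = ln2 / t½ = 0.693147 / 45.6 = 0.01520 h⁻¹
CL = k × Vd = 0.01520 × 167 = 2.538 L/h
At steady state, Dose/τ = Css × CL.
Dose = Css × CL × τ = 8.26 × 2.538 × 19.6 = 410.9 mg

411 mg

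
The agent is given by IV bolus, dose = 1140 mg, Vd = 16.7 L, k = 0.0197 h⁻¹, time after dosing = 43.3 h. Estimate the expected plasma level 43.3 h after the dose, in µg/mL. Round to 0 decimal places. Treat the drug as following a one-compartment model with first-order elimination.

C₀ = Dose / Vd = 1140 / 16.7 = 68.26 mg/L
C = C₀ · e^(−k·t) = 68.26 × e^(−0.01970 × 43.3)
  = 68.26 × 0.4261 = 29.09 mg/L
(29.09 mg/L = 29.09 µg/mL)

29 µg/mL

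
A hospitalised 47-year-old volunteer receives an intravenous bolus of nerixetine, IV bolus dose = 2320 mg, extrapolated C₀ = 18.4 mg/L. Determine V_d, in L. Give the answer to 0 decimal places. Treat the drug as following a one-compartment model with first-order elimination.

126 L

Vd = Dose / C₀ = 2320 / 18.4 = 126.1 L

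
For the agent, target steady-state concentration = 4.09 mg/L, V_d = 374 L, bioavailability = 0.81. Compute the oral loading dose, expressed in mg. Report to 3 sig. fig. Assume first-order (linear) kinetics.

1890 mg

LD = Css × Vd / F = 4.09 × 374 / 0.81 = 1888 mg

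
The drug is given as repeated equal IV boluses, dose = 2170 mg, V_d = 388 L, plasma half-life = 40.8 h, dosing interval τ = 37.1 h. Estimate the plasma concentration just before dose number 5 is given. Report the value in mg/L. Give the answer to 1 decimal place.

5.9 mg/L

C₀ per dose = Dose / Vd = 2170 / 388 = 5.593 mg/L
k = ln2 / t½ = 0.693147 / 40.8 = 0.01699 h⁻¹
Fraction remaining after one interval: r = e^(−kτ) = e^(−0.01699 × 37.1) = 0.5324
Before dose 5, 4 doses have been given (aged 1τ, 2τ, 3τ, 4τ).
C_trough = C₀ × (r + r² + … + r^4) = C₀ × r(1−r^4)/(1−r)
        = 5.593 × 0.5324 × (1 − 0.08034) / (1 − 0.5324) = 5.856 mg/L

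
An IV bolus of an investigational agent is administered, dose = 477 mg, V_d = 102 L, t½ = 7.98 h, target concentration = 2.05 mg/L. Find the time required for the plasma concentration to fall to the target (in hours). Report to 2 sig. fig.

9.5 h

C₀ = Dose / Vd = 477.0 / 102 = 4.676 mg/L
k = ln2 / t½ = 0.693147 / 7.98 = 0.08686 h⁻¹
t = ln(C₀ / C) / k = ln(4.676 / 2.05) / 0.08686
  = ln(2.281) / 0.08686 = 0.8246 / 0.08686 = 9.493 h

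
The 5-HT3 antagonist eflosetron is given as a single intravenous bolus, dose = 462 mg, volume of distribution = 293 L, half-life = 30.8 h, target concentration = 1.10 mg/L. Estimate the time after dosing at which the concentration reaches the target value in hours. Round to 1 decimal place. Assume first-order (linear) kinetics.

16.0 h

C₀ = Dose / Vd = 462.0 / 293 = 1.577 mg/L
k = ln2 / t½ = 0.693147 / 30.8 = 0.02250 h⁻¹
t = ln(C₀ / C) / k = ln(1.577 / 1.10) / 0.02250
  = ln(1.434) / 0.02250 = 0.3605 / 0.02250 = 16.02 h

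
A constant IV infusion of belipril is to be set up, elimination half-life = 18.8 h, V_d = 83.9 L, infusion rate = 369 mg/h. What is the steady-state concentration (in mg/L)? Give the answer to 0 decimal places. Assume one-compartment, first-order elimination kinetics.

k = ln2 / t½ = 0.693147 / 18.8 = 0.03687 h⁻¹
CL = k × Vd = 0.03687 × 83.9 = 3.093 L/h
At steady state Css = R₀ / CL = 369 / 3.093 = 119.3 mg/L

119 mg/L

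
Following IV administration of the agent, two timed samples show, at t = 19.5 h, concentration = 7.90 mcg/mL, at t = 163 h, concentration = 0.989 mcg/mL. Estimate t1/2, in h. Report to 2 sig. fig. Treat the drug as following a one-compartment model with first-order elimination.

48 h

k = ln(C₁/C₂) / (t₂ − t₁) = ln(7.90/0.989) / (163 − 19.5)
  = 2.078 / 143.5 = 0.01448 h⁻¹
t½ = ln2 / k = 0.693147 / 0.01448 = 47.87 h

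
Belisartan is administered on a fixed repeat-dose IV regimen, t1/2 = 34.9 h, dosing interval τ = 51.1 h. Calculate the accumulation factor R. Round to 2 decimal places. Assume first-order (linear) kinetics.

k = ln2 / t½ = 0.693147 / 34.9 = 0.01986 h⁻¹
e^(−kτ) = e^(−0.01986 × 51.1) = 0.3625
Accumulation ratio R = 1 / (1 − e^(−kτ)) = 1 / (1 − 0.3625) = 1.569

1.57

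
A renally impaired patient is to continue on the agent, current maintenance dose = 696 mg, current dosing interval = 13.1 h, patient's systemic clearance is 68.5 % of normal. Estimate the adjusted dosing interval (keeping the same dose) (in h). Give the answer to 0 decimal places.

19 h

To keep the same average steady-state level, dosing rate must scale with clearance.
CL ratio = 68.5 / 100 = 0.6850
New interval (same dose) = 13.1 / 0.6850 = 19.12 h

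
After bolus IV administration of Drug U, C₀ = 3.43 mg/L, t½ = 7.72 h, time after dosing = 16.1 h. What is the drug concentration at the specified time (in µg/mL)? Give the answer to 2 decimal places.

0.81 µg/mL

k = ln2 / t½ = 0.693147 / 7.72 = 0.08979 h⁻¹
C = C₀ · e^(−k·t) = 3.430 × e^(−0.08979 × 16.1)
  = 3.430 × 0.2356 = 0.8081 mg/L
(0.8081 mg/L = 0.8081 µg/mL)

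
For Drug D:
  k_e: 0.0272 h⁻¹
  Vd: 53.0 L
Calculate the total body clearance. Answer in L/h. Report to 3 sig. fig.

1.44 L/h

CL = k × Vd = 0.0272 × 53.0 = 1.442 L/h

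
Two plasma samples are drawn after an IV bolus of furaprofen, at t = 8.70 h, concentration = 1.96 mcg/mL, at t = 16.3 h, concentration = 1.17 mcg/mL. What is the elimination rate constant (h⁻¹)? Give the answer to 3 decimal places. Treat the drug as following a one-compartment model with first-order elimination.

k = ln(C₁/C₂) / (t₂ − t₁) = ln(1.96/1.17) / (16.3 − 8.70)
  = 0.5159 / 7.600 = 0.06788 h⁻¹

0.068 h⁻¹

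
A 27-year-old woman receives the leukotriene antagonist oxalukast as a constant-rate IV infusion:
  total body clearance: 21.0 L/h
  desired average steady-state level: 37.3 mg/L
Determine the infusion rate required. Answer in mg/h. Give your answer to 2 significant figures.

At steady state, infusion rate R₀ = Css × CL = 37.3 × 21.00 = 783.3 mg/h

780 mg/h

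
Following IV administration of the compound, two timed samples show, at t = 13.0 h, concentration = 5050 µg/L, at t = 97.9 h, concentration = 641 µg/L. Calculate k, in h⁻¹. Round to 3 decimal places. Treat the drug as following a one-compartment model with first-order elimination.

k = ln(C₁/C₂) / (t₂ − t₁) = ln(5050/641) / (97.9 − 13.0)
  = 2.064 / 84.90 = 0.02431 h⁻¹

0.024 h⁻¹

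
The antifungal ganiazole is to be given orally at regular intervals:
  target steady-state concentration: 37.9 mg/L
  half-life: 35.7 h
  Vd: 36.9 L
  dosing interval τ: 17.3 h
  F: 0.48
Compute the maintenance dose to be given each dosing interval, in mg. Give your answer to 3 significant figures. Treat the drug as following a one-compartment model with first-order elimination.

979 mg

k = ln2 / t½ = 0.693147 / 35.7 = 0.01942 h⁻¹
CL = k × Vd = 0.01942 × 36.9 = 0.7166 L/h
At steady state, F × (Dose/τ) = Css × CL.
Dose = Css × CL × τ / F = 37.9 × 0.7166 × 17.3 / 0.48 = 978.9 mg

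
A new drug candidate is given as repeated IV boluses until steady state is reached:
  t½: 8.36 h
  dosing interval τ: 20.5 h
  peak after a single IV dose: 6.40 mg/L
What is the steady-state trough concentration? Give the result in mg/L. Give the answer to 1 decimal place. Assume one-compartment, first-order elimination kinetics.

k = ln2 / t½ = 0.693147 / 8.36 = 0.08291 h⁻¹
e^(−kτ) = e^(−0.08291 × 20.5) = 0.1827
Accumulation ratio R = 1 / (1 − e^(−kτ)) = 1 / (1 − 0.1827) = 1.224
Steady-state trough = C₀ × R × e^(−kτ) = 6.40 × 1.224 × 0.1827 = 1.431 mg/L

1.4 mg/L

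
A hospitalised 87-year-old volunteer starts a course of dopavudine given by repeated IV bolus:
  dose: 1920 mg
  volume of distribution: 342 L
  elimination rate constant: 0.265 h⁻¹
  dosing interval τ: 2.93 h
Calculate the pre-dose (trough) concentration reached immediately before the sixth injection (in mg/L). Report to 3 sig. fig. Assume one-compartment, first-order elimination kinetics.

4.68 mg/L

C₀ per dose = Dose / Vd = 1920 / 342 = 5.614 mg/L
Fraction remaining after one interval: r = e^(−kτ) = e^(−0.2650 × 2.93) = 0.4600
Before dose 6, 5 doses have been given (aged 1τ, 2τ, 3τ, 4τ, 5τ).
C_trough = C₀ × (r + r² + … + r^5) = C₀ × r(1−r^5)/(1−r)
        = 5.614 × 0.4600 × (1 − 0.02060) / (1 − 0.4600) = 4.684 mg/L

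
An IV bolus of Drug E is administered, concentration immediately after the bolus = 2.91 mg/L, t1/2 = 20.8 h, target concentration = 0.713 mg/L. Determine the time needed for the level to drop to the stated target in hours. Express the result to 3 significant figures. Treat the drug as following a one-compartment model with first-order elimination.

42.2 h

k = ln2 / t½ = 0.693147 / 20.8 = 0.03332 h⁻¹
t = ln(C₀ / C) / k = ln(2.910 / 0.713) / 0.03332
  = ln(4.081) / 0.03332 = 1.406 / 0.03332 = 42.20 h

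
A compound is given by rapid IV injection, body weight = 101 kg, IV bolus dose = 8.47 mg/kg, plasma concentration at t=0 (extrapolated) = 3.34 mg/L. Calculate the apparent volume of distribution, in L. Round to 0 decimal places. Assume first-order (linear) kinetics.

Dose = 8.47 × 101 = 855.5 mg
Vd = Dose / C₀ = 855.5 / 3.34 = 256.1 L

256 L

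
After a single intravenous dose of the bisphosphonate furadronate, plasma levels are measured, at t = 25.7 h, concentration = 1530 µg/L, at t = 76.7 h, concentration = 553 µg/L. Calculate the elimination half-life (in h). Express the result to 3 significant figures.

34.7 h

k = ln(C₁/C₂) / (t₂ − t₁) = ln(1530/553) / (76.7 − 25.7)
  = 1.018 / 51.00 = 0.01996 h⁻¹
t½ = ln2 / k = 0.693147 / 0.01996 = 34.73 h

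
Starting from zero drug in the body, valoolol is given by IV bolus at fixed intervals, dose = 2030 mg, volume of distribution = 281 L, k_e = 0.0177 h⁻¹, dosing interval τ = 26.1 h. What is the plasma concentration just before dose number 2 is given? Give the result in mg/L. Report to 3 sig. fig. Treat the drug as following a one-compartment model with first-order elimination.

C₀ per dose = Dose / Vd = 2030 / 281 = 7.224 mg/L
Fraction remaining after one interval: r = e^(−kτ) = e^(−0.01770 × 26.1) = 0.6300
Before dose 2, 1 dose has been given (aged 1τ).
C_trough = C₀ × r = 7.224 × 0.6300 = 4.551 mg/L

4.55 mg/L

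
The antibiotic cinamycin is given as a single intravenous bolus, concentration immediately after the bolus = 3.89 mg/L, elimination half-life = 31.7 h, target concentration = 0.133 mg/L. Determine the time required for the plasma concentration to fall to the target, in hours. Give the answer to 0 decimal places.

k = ln2 / t½ = 0.693147 / 31.7 = 0.02187 h⁻¹
t = ln(C₀ / C) / k = ln(3.890 / 0.133) / 0.02187
  = ln(29.25) / 0.02187 = 3.376 / 0.02187 = 154.4 h

154 h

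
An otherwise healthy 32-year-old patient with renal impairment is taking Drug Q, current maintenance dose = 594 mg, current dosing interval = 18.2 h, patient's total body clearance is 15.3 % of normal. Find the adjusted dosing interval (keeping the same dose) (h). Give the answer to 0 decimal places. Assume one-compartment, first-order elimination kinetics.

119 h

To keep the same average steady-state level, dosing rate must scale with clearance.
CL ratio = 15.3 / 100 = 0.1530
New interval (same dose) = 18.2 / 0.1530 = 119.0 h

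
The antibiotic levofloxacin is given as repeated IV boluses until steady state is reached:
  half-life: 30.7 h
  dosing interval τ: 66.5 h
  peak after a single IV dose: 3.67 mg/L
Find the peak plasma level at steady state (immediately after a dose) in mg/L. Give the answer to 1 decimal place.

k = ln2 / t½ = 0.693147 / 30.7 = 0.02258 h⁻¹
e^(−kτ) = e^(−0.02258 × 66.5) = 0.2228
Accumulation ratio R = 1 / (1 − e^(−kτ)) = 1 / (1 − 0.2228) = 1.287
Steady-state peak = C₀ × R = 3.67 × 1.287 = 4.723 mg/L

4.7 mg/L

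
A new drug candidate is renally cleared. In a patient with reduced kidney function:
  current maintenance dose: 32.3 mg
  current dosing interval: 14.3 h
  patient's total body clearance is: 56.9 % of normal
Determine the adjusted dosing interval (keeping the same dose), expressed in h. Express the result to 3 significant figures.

25.1 h

To keep the same average steady-state level, dosing rate must scale with clearance.
CL ratio = 56.9 / 100 = 0.5690
New interval (same dose) = 14.3 / 0.5690 = 25.13 h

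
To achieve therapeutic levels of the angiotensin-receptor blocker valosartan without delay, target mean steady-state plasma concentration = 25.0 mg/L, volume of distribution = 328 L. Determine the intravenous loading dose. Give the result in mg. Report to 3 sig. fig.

8200 mg

LD = Css × Vd = 25.0 × 328 = 8200 mg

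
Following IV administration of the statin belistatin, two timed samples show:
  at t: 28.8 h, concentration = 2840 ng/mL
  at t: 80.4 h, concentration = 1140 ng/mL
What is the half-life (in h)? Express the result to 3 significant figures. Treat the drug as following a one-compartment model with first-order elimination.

39.2 h

k = ln(C₁/C₂) / (t₂ − t₁) = ln(2840/1140) / (80.4 − 28.8)
  = 0.9128 / 51.60 = 0.01769 h⁻¹
t½ = ln2 / k = 0.693147 / 0.01769 = 39.18 h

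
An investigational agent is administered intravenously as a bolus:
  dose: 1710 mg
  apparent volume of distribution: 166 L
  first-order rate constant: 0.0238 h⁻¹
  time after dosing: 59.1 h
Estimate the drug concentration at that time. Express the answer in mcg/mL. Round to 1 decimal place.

2.5 mcg/mL

C₀ = Dose / Vd = 1710 / 166 = 10.30 mg/L
C = C₀ · e^(−k·t) = 10.30 × e^(−0.02380 × 59.1)
  = 10.30 × 0.2450 = 2.524 mg/L
(2.524 mg/L = 2.524 mcg/mL)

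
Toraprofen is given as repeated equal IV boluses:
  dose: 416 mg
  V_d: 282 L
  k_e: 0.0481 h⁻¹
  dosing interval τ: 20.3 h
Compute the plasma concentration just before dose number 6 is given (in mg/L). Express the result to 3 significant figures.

0.885 mg/L

C₀ per dose = Dose / Vd = 416 / 282 = 1.475 mg/L
Fraction remaining after one interval: r = e^(−kτ) = e^(−0.04810 × 20.3) = 0.3767
Before dose 6, 5 doses have been given (aged 1τ, 2τ, 3τ, 4τ, 5τ).
C_trough = C₀ × (r + r² + … + r^5) = C₀ × r(1−r^5)/(1−r)
        = 1.475 × 0.3767 × (1 − 0.007585) / (1 − 0.3767) = 0.8847 mg/L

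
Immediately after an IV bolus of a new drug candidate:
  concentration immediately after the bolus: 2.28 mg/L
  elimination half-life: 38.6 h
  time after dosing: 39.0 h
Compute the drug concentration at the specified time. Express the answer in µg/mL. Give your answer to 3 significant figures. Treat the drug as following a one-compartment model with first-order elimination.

k = ln2 / t½ = 0.693147 / 38.6 = 0.01796 h⁻¹
C = C₀ · e^(−k·t) = 2.280 × e^(−0.01796 × 39.0)
  = 2.280 × 0.4964 = 1.132 mg/L
(1.132 mg/L = 1.132 µg/mL)

1.13 µg/mL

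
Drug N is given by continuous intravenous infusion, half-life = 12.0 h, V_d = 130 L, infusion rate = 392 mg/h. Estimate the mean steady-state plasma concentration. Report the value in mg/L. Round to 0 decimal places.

k = ln2 / t½ = 0.693147 / 12.0 = 0.05776 h⁻¹
CL = k × Vd = 0.05776 × 130 = 7.509 L/h
At steady state Css = R₀ / CL = 392 / 7.509 = 52.20 mg/L

52 mg/L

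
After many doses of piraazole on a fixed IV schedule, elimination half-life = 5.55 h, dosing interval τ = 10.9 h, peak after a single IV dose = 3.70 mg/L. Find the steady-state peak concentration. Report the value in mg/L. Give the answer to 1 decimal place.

5.0 mg/L

k = ln2 / t½ = 0.693147 / 5.55 = 0.1249 h⁻¹
e^(−kτ) = e^(−0.1249 × 10.9) = 0.2563
Accumulation ratio R = 1 / (1 − e^(−kτ)) = 1 / (1 − 0.2563) = 1.345
Steady-state peak = C₀ × R = 3.70 × 1.345 = 4.977 mg/L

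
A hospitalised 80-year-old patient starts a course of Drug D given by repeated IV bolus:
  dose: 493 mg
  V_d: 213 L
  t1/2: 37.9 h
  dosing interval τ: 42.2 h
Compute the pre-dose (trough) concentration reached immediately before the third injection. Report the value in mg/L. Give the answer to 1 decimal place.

C₀ per dose = Dose / Vd = 493 / 213 = 2.315 mg/L
k = ln2 / t½ = 0.693147 / 37.9 = 0.01829 h⁻¹
Fraction remaining after one interval: r = e^(−kτ) = e^(−0.01829 × 42.2) = 0.4622
Before dose 3, 2 doses have been given (aged 1τ, 2τ).
C_trough = C₀ × (r + r²) = 2.315 × (0.4622 + 0.2136) = 1.564 mg/L

1.6 mg/L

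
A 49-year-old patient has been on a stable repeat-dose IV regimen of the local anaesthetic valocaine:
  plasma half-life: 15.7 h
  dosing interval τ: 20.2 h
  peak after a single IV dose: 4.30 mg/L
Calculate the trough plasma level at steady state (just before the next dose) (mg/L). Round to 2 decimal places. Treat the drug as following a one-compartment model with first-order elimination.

2.99 mg/L

k = ln2 / t½ = 0.693147 / 15.7 = 0.04415 h⁻¹
e^(−kτ) = e^(−0.04415 × 20.2) = 0.4099
Accumulation ratio R = 1 / (1 − e^(−kτ)) = 1 / (1 − 0.4099) = 1.695
Steady-state trough = C₀ × R × e^(−kτ) = 4.30 × 1.695 × 0.4099 = 2.988 mg/L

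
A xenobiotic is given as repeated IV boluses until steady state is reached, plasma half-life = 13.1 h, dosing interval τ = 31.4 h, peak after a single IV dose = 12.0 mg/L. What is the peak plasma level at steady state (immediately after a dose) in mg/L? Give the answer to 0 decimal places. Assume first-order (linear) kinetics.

15 mg/L

k = ln2 / t½ = 0.693147 / 13.1 = 0.05291 h⁻¹
e^(−kτ) = e^(−0.05291 × 31.4) = 0.1899
Accumulation ratio R = 1 / (1 − e^(−kτ)) = 1 / (1 − 0.1899) = 1.234
Steady-state peak = C₀ × R = 12.0 × 1.234 = 14.81 mg/L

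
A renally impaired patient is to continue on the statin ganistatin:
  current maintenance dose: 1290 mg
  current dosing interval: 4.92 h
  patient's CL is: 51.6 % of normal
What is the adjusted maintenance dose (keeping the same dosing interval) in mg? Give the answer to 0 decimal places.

To keep the same average steady-state level, dosing rate must scale with clearance.
CL ratio = 51.6 / 100 = 0.5160
New dose (same interval) = 1290 × 0.5160 = 665.6 mg

666 mg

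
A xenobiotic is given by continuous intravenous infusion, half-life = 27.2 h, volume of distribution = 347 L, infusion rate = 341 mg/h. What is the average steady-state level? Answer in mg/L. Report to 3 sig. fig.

k = ln2 / t½ = 0.693147 / 27.2 = 0.02548 h⁻¹
CL = k × Vd = 0.02548 × 347 = 8.842 L/h
At steady state Css = R₀ / CL = 341 / 8.842 = 38.57 mg/L

38.6 mg/L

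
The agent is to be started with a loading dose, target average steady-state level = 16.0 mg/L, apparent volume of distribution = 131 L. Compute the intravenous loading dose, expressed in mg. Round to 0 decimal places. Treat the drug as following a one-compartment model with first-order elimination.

2096 mg

LD = Css × Vd = 16.0 × 131 = 2096 mg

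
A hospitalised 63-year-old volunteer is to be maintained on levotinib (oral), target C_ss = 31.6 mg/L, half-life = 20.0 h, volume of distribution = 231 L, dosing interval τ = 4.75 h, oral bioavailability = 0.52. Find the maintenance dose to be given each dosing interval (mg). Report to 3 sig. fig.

2310 mg

k = ln2 / t½ = 0.693147 / 20.0 = 0.03466 h⁻¹
CL = k × Vd = 0.03466 × 231 = 8.006 L/h
At steady state, F × (Dose/τ) = Css × CL.
Dose = Css × CL × τ / F = 31.6 × 8.006 × 4.75 / 0.52 = 2311 mg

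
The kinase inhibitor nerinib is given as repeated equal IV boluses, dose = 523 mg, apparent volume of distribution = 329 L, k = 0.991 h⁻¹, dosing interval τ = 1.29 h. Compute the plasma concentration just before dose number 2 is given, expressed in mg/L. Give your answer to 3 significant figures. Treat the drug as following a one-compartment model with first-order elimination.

0.443 mg/L

C₀ per dose = Dose / Vd = 523 / 329 = 1.590 mg/L
Fraction remaining after one interval: r = e^(−kτ) = e^(−0.9910 × 1.29) = 0.2785
Before dose 2, 1 dose has been given (aged 1τ).
C_trough = C₀ × r = 1.590 × 0.2785 = 0.4428 mg/L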